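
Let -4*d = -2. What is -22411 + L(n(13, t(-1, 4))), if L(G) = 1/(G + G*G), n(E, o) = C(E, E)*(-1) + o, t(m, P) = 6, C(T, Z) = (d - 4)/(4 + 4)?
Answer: -274691371/12257 ≈ -22411.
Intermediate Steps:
d = ½ (d = -¼*(-2) = ½ ≈ 0.50000)
C(T, Z) = -7/16 (C(T, Z) = (½ - 4)/(4 + 4) = -7/2/8 = -7/2*⅛ = -7/16)
n(E, o) = 7/16 + o (n(E, o) = -7/16*(-1) + o = 7/16 + o)
L(G) = 1/(G + G²)
-22411 + L(n(13, t(-1, 4))) = -22411 + 1/((7/16 + 6)*(1 + (7/16 + 6))) = -22411 + 1/((103/16)*(1 + 103/16)) = -22411 + 16/(103*(119/16)) = -22411 + (16/103)*(16/119) = -22411 + 256/12257 = -274691371/12257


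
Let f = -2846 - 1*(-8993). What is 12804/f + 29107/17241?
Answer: 14802759/3925201 ≈ 3.7712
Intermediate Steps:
f = 6147 (f = -2846 + 8993 = 6147)
12804/f + 29107/17241 = 12804/6147 + 29107/17241 = 12804*(1/6147) + 29107*(1/17241) = 4268/2049 + 29107/17241 = 14802759/3925201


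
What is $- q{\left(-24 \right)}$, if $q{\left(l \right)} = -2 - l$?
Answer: $-22$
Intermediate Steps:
$- q{\left(-24 \right)} = - (-2 - -24) = - (-2 + 24) = \left(-1\right) 22 = -22$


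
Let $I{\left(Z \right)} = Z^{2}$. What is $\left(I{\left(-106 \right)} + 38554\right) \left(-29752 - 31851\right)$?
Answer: $-3067213370$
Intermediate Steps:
$\left(I{\left(-106 \right)} + 38554\right) \left(-29752 - 31851\right) = \left(\left(-106\right)^{2} + 38554\right) \left(-29752 - 31851\right) = \left(11236 + 38554\right) \left(-61603\right) = 49790 \left(-61603\right) = -3067213370$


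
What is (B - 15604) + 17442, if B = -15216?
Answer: -13378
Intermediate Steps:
(B - 15604) + 17442 = (-15216 - 15604) + 17442 = -30820 + 17442 = -13378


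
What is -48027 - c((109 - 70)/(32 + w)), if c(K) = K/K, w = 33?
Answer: -48028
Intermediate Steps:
c(K) = 1
-48027 - c((109 - 70)/(32 + w)) = -48027 - 1*1 = -48027 - 1 = -48028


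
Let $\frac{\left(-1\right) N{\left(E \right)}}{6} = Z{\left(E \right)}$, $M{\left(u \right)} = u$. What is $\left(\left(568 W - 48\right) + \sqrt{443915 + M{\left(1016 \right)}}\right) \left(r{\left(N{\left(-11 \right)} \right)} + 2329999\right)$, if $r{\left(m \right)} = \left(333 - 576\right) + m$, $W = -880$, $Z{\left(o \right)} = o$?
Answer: $-1164650059936 + 2329822 \sqrt{444931} \approx -1.1631 \cdot 10^{12}$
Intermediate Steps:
$N{\left(E \right)} = - 6 E$
$r{\left(m \right)} = -243 + m$
$\left(\left(568 W - 48\right) + \sqrt{443915 + M{\left(1016 \right)}}\right) \left(r{\left(N{\left(-11 \right)} \right)} + 2329999\right) = \left(\left(568 \left(-880\right) - 48\right) + \sqrt{443915 + 1016}\right) \left(\left(-243 - -66\right) + 2329999\right) = \left(\left(-499840 - 48\right) + \sqrt{444931}\right) \left(\left(-243 + 66\right) + 2329999\right) = \left(-499888 + \sqrt{444931}\right) \left(-177 + 2329999\right) = \left(-499888 + \sqrt{444931}\right) 2329822 = -1164650059936 + 2329822 \sqrt{444931}$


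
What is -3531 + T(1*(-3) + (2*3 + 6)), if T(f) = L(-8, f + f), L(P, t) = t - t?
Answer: -3531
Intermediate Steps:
L(P, t) = 0
T(f) = 0
-3531 + T(1*(-3) + (2*3 + 6)) = -3531 + 0 = -3531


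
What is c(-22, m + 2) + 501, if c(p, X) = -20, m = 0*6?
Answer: 481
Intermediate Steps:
m = 0
c(-22, m + 2) + 501 = -20 + 501 = 481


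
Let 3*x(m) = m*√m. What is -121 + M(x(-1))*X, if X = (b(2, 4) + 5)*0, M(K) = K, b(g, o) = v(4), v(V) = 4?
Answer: -121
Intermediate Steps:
b(g, o) = 4
x(m) = m^(3/2)/3 (x(m) = (m*√m)/3 = m^(3/2)/3)
X = 0 (X = (4 + 5)*0 = 9*0 = 0)
-121 + M(x(-1))*X = -121 + ((-1)^(3/2)/3)*0 = -121 + ((-I)/3)*0 = -121 - I/3*0 = -121 + 0 = -121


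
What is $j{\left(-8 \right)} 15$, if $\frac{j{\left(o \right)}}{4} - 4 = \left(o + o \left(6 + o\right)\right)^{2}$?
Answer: $4080$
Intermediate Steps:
$j{\left(o \right)} = 16 + 4 \left(o + o \left(6 + o\right)\right)^{2}$
$j{\left(-8 \right)} 15 = \left(16 + 4 \left(-8\right)^{2} \left(7 - 8\right)^{2}\right) 15 = \left(16 + 4 \cdot 64 \left(-1\right)^{2}\right) 15 = \left(16 + 4 \cdot 64 \cdot 1\right) 15 = \left(16 + 256\right) 15 = 272 \cdot 15 = 4080$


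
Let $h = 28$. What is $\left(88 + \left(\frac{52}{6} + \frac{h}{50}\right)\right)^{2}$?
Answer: $\frac{53173264}{5625} \approx 9453.0$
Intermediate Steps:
$\left(88 + \left(\frac{52}{6} + \frac{h}{50}\right)\right)^{2} = \left(88 + \left(\frac{52}{6} + \frac{28}{50}\right)\right)^{2} = \left(88 + \left(52 \cdot \frac{1}{6} + 28 \cdot \frac{1}{50}\right)\right)^{2} = \left(88 + \left(\frac{26}{3} + \frac{14}{25}\right)\right)^{2} = \left(88 + \frac{692}{75}\right)^{2} = \left(\frac{7292}{75}\right)^{2} = \frac{53173264}{5625}$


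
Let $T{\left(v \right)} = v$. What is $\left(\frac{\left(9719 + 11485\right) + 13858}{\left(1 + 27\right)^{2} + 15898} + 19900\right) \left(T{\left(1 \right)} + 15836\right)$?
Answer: $\frac{2628996336747}{8341} \approx 3.1519 \cdot 10^{8}$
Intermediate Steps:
$\left(\frac{\left(9719 + 11485\right) + 13858}{\left(1 + 27\right)^{2} + 15898} + 19900\right) \left(T{\left(1 \right)} + 15836\right) = \left(\frac{\left(9719 + 11485\right) + 13858}{\left(1 + 27\right)^{2} + 15898} + 19900\right) \left(1 + 15836\right) = \left(\frac{21204 + 13858}{28^{2} + 15898} + 19900\right) 15837 = \left(\frac{35062}{784 + 15898} + 19900\right) 15837 = \left(\frac{35062}{16682} + 19900\right) 15837 = \left(35062 \cdot \frac{1}{16682} + 19900\right) 15837 = \left(\frac{17531}{8341} + 19900\right) 15837 = \frac{166003431}{8341} \cdot 15837 = \frac{2628996336747}{8341}$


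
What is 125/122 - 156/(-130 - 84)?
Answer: 22891/13054 ≈ 1.7536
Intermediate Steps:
125/122 - 156/(-130 - 84) = 125*(1/122) - 156/(-214) = 125/122 - 156*(-1/214) = 125/122 + 78/107 = 22891/13054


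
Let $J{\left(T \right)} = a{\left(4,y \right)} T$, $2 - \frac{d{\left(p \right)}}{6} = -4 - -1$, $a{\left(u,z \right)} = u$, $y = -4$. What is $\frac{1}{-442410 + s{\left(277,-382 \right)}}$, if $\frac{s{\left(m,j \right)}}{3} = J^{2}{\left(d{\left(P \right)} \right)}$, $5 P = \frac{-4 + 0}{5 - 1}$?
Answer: $- \frac{1}{399210} \approx -2.5049 \cdot 10^{-6}$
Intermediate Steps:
$P = - \frac{1}{5}$ ($P = \frac{\left(-4 + 0\right) \frac{1}{5 - 1}}{5} = \frac{\left(-4\right) \frac{1}{4}}{5} = \frac{1}{5} \left(-1\right) = - \frac{1}{5} \approx -0.2$)
$d{\left(p \right)} = 30$ ($d{\left(p \right)} = 12 - 6 \left(-4 - -1\right) = 12 - 6 \left(-4 + 1\right) = 12 - -18 = 12 + 18 = 30$)
$J{\left(T \right)} = 4 T$
$s{\left(m,j \right)} = 43200$ ($s{\left(m,j \right)} = 3 \left(4 \cdot 30\right)^{2} = 3 \cdot 120^{2} = 3 \cdot 14400 = 43200$)
$\frac{1}{-442410 + s{\left(277,-382 \right)}} = \frac{1}{-442410 + 43200} = \frac{1}{-399210} = - \frac{1}{399210}$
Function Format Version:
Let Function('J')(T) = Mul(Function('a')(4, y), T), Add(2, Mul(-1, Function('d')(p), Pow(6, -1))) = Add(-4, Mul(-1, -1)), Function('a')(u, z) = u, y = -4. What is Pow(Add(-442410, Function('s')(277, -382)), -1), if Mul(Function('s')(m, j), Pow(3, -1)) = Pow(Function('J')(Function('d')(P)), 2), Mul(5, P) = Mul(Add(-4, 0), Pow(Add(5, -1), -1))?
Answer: Rational(-1, 399210) ≈ -2.5049e-6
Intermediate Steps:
P = Rational(-1, 5) (P = Mul(Rational(1, 5), Mul(Add(-4, 0), Pow(Add(5, -1), -1))) = Mul(Rational(1, 5), Mul(-4, Pow(4, -1))) = Mul(Rational(1, 5), Mul(-4, Rational(1, 4))) = Mul(Rational(1, 5), -1) = Rational(-1, 5) ≈ -0.20000)
Function('d')(p) = 30 (Function('d')(p) = Add(12, Mul(-6, Add(-4, Mul(-1, -1)))) = Add(12, Mul(-6, Add(-4, 1))) = Add(12, Mul(-6, -3)) = Add(12, 18) = 30)
Function('J')(T) = Mul(4, T)
Function('s')(m, j) = 43200 (Function('s')(m, j) = Mul(3, Pow(Mul(4, 30), 2)) = Mul(3, Pow(120, 2)) = Mul(3, 14400) = 43200)
Pow(Add(-442410, Function('s')(277, -382)), -1) = Pow(Add(-442410, 43200), -1) = Pow(-399210, -1) = Rational(-1, 399210)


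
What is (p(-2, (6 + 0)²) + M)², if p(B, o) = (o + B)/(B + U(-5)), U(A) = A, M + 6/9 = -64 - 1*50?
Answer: 6300100/441 ≈ 14286.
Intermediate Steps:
M = -344/3 (M = -⅔ + (-64 - 1*50) = -⅔ + (-64 - 50) = -⅔ - 114 = -344/3 ≈ -114.67)
p(B, o) = (B + o)/(-5 + B) (p(B, o) = (o + B)/(B - 5) = (B + o)/(-5 + B))
(p(-2, (6 + 0)²) + M)² = ((-2 + (6 + 0)²)/(-5 - 2) - 344/3)² = ((-2 + 6²)/(-7) - 344/3)² = (-(-2 + 36)/7 - 344/3)² = (-⅐*34 - 344/3)² = (-34/7 - 344/3)² = (-2510/21)² = 6300100/441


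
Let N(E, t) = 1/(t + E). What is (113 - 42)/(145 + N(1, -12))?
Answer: 781/1594 ≈ 0.48996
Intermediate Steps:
N(E, t) = 1/(E + t)
(113 - 42)/(145 + N(1, -12)) = (113 - 42)/(145 + 1/(1 - 12)) = 71/(145 + 1/(-11)) = 71/(145 - 1/11) = 71/(1594/11) = 71*(11/1594) = 781/1594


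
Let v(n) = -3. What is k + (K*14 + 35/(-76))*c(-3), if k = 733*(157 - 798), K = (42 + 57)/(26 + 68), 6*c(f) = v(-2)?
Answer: -3356680855/7144 ≈ -4.6986e+5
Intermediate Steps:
c(f) = -½ (c(f) = (⅙)*(-3) = -½)
K = 99/94 ≈ 1.0532
k = -469853 (k = 733*(-641) = -469853)
k + (K*14 + 35/(-76))*c(-3) = -469853 + ((99/94)*14 + 35/(-76))*(-½) = -469853 + (693/47 + 35*(-1/76))*(-½) = -469853 + (693/47 - 35/76)*(-½) = -469853 + (51023/3572)*(-½) = -469853 - 51023/7144 = -3356680855/7144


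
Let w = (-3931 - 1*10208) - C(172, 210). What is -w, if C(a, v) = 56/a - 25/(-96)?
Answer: 58368211/4128 ≈ 14140.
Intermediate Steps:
C(a, v) = 25/96 + 56/a (C(a, v) = 56/a - 25*(-1/96) = 56/a + 25/96 = 25/96 + 56/a)
w = -58368211/4128 (w = (-3931 - 1*10208) - (25/96 + 56/172) = (-3931 - 10208) - (25/96 + 56*(1/172)) = -14139 - (25/96 + 14/43) = -14139 - 1*2419/4128 = -14139 - 2419/4128 = -58368211/4128 ≈ -14140.)
-w = -1*(-58368211/4128) = 58368211/4128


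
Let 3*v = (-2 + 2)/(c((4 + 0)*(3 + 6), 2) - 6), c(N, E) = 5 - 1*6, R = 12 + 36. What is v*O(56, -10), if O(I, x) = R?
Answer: 0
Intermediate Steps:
R = 48
O(I, x) = 48
c(N, E) = -1 (c(N, E) = 5 - 6 = -1)
v = 0 (v = ((-2 + 2)/(-1 - 6))/3 = (0/(-7))/3 = (0*(-⅐))/3 = (⅓)*0 = 0)
v*O(56, -10) = 0*48 = 0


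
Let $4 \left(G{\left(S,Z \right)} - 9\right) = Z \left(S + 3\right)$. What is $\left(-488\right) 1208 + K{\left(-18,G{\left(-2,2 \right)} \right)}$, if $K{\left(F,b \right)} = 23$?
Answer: $-589481$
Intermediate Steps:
$G{\left(S,Z \right)} = 9 + \frac{Z \left(3 + S\right)}{4}$ ($G{\left(S,Z \right)} = 9 + \frac{Z \left(S + 3\right)}{4} = 9 + \frac{Z \left(3 + S\right)}{4}$)
$\left(-488\right) 1208 + K{\left(-18,G{\left(-2,2 \right)} \right)} = \left(-488\right) 1208 + 23 = -589504 + 23 = -589481$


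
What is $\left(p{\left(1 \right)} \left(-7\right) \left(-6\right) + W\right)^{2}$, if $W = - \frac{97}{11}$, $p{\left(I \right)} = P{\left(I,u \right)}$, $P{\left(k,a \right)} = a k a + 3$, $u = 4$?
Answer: $\frac{75359761}{121} \approx 6.2281 \cdot 10^{5}$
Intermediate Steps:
$P{\left(k,a \right)} = 3 + k a^{2}$ ($P{\left(k,a \right)} = k a^{2} + 3 = 3 + k a^{2}$)
$p{\left(I \right)} = 3 + 16 I$ ($p{\left(I \right)} = 3 + I 4^{2} = 3 + I 16 = 3 + 16 I$)
$W = - \frac{97}{11}$ ($W = \left(-97\right) \frac{1}{11} = - \frac{97}{11} \approx -8.8182$)
$\left(p{\left(1 \right)} \left(-7\right) \left(-6\right) + W\right)^{2} = \left(\left(3 + 16 \cdot 1\right) \left(-7\right) \left(-6\right) - \frac{97}{11}\right)^{2} = \left(\left(3 + 16\right) \left(-7\right) \left(-6\right) - \frac{97}{11}\right)^{2} = \left(19 \left(-7\right) \left(-6\right) - \frac{97}{11}\right)^{2} = \left(\left(-133\right) \left(-6\right) - \frac{97}{11}\right)^{2} = \left(798 - \frac{97}{11}\right)^{2} = \left(\frac{8681}{11}\right)^{2} = \frac{75359761}{121}$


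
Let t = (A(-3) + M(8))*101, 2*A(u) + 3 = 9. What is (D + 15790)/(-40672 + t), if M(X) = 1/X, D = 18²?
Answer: -128912/322851 ≈ -0.39929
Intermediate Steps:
D = 324
A(u) = 3 (A(u) = -3/2 + (½)*9 = -3/2 + 9/2 = 3)
t = 2525/8 (t = (3 + 1/8)*101 = (3 + ⅛)*101 = (25/8)*101 = 2525/8 ≈ 315.63)
(D + 15790)/(-40672 + t) = (324 + 15790)/(-40672 + 2525/8) = 16114/(-322851/8) = 16114*(-8/322851) = -128912/322851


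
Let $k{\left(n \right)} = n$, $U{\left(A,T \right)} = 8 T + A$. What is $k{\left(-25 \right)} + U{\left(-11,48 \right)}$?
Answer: $348$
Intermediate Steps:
$U{\left(A,T \right)} = A + 8 T$
$k{\left(-25 \right)} + U{\left(-11,48 \right)} = -25 + \left(-11 + 8 \cdot 48\right) = -25 + \left(-11 + 384\right) = -25 + 373 = 348$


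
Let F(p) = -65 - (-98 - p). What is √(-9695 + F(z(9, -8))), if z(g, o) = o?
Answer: I*√9670 ≈ 98.336*I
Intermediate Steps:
F(p) = 33 + p (F(p) = -65 + (98 + p) = 33 + p)
√(-9695 + F(z(9, -8))) = √(-9695 + (33 - 8)) = √(-9695 + 25) = √(-9670) = I*√9670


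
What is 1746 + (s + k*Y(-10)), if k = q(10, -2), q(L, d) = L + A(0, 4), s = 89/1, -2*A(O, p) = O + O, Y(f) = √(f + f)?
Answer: 1835 + 20*I*√5 ≈ 1835.0 + 44.721*I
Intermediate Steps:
Y(f) = √2*√f (Y(f) = √(2*f) = √2*√f)
A(O, p) = -O (A(O, p) = -(O + O)/2 = -O)
s = 89 (s = 89*1 = 89)
q(L, d) = L (q(L, d) = L - 1*0 = L + 0 = L)
k = 10
1746 + (s + k*Y(-10)) = 1746 + (89 + 10*(√2*√(-10))) = 1746 + (89 + 10*(√2*(I*√10))) = 1746 + (89 + 10*(2*I*√5)) = 1746 + (89 + 20*I*√5) = 1835 + 20*I*√5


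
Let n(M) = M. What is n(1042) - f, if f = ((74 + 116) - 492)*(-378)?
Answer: -113114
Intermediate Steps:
f = 114156 (f = (190 - 492)*(-378) = -302*(-378) = 114156)
n(1042) - f = 1042 - 1*114156 = 1042 - 114156 = -113114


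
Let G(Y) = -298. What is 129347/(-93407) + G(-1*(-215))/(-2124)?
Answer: -123448871/99198234 ≈ -1.2445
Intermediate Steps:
129347/(-93407) + G(-1*(-215))/(-2124) = 129347/(-93407) - 298/(-2124) = 129347*(-1/93407) - 298*(-1/2124) = -129347/93407 + 149/1062 = -123448871/99198234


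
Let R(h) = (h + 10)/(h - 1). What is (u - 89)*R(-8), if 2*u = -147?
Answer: 325/9 ≈ 36.111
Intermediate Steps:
R(h) = (10 + h)/(-1 + h)
u = -147/2 (u = (1/2)*(-147) = -147/2 ≈ -73.500)
(u - 89)*R(-8) = (-147/2 - 89)*((10 - 8)/(-1 - 8)) = -325*2/(2*(-9)) = -(-325)*2/18 = -325/2*(-2/9) = 325/9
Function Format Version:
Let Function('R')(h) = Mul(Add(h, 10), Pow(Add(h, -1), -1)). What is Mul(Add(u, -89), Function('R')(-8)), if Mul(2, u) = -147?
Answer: Rational(325, 9) ≈ 36.111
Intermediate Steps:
Function('R')(h) = Mul(Pow(Add(-1, h), -1), Add(10, h)) (Function('R')(h) = Mul(Add(10, h), Pow(Add(-1, h), -1)) = Mul(Pow(Add(-1, h), -1), Add(10, h)))
u = Rational(-147, 2) (u = Mul(Rational(1, 2), -147) = Rational(-147, 2) ≈ -73.500)
Mul(Add(u, -89), Function('R')(-8)) = Mul(Add(Rational(-147, 2), -89), Mul(Pow(Add(-1, -8), -1), Add(10, -8))) = Mul(Rational(-325, 2), Mul(Pow(-9, -1), 2)) = Mul(Rational(-325, 2), Mul(Rational(-1, 9), 2)) = Mul(Rational(-325, 2), Rational(-2, 9)) = Rational(325, 9)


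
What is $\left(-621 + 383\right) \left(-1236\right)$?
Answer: $294168$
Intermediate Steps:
$\left(-621 + 383\right) \left(-1236\right) = \left(-238\right) \left(-1236\right) = 294168$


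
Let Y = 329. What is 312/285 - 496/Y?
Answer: -12904/31255 ≈ -0.41286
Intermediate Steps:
312/285 - 496/Y = 312/285 - 496/329 = 312*(1/285) - 496*1/329 = 104/95 - 496/329 = -12904/31255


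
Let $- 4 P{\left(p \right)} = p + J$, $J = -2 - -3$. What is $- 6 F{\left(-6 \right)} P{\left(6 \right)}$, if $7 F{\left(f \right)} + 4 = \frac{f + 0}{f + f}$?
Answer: $- \frac{21}{4} \approx -5.25$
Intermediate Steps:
$J = 1$ ($J = -2 + 3 = 1$)
$P{\left(p \right)} = - \frac{1}{4} - \frac{p}{4}$ ($P{\left(p \right)} = - \frac{p + 1}{4} = - \frac{1 + p}{4} = - \frac{1}{4} - \frac{p}{4}$)
$F{\left(f \right)} = - \frac{1}{2}$ ($F{\left(f \right)} = - \frac{4}{7} + \frac{\left(f + 0\right) \frac{1}{f + f}}{7} = - \frac{4}{7} + \frac{f \frac{1}{2 f}}{7} = - \frac{4}{7} + \frac{1}{7} \cdot \frac{1}{2} = - \frac{4}{7} + \frac{1}{14} = - \frac{1}{2}$)
$- 6 F{\left(-6 \right)} P{\left(6 \right)} = \left(-6\right) \left(- \frac{1}{2}\right) \left(- \frac{1}{4} - \frac{3}{2}\right) = 3 \left(- \frac{1}{4} - \frac{3}{2}\right) = 3 \left(- \frac{7}{4}\right) = - \frac{21}{4}$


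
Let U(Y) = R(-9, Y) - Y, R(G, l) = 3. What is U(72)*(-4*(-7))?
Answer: -1932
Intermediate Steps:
U(Y) = 3 - Y
U(72)*(-4*(-7)) = (3 - 1*72)*(-4*(-7)) = (3 - 72)*28 = -69*28 = -1932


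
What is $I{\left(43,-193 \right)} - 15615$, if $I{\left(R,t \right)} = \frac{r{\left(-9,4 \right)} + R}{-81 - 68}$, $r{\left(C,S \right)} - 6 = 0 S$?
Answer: $- \frac{2326684}{149} \approx -15615.0$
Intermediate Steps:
$r{\left(C,S \right)} = 6$ ($r{\left(C,S \right)} = 6 + 0 S = 6 + 0 = 6$)
$I{\left(R,t \right)} = - \frac{6}{149} - \frac{R}{149}$ ($I{\left(R,t \right)} = \frac{6 + R}{-81 - 68} = \frac{6 + R}{-149} = \left(6 + R\right) \left(- \frac{1}{149}\right) = - \frac{6}{149} - \frac{R}{149}$)
$I{\left(43,-193 \right)} - 15615 = \left(- \frac{6}{149} - \frac{43}{149}\right) - 15615 = - \frac{49}{149} - 15615 = - \frac{2326684}{149}$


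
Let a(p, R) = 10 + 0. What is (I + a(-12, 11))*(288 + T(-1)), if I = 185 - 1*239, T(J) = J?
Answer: -12628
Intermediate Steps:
I = -54 (I = 185 - 239 = -54)
a(p, R) = 10
(I + a(-12, 11))*(288 + T(-1)) = (-54 + 10)*(288 - 1) = -44*287 = -12628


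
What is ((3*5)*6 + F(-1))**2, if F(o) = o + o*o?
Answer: 8100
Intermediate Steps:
F(o) = o + o**2
((3*5)*6 + F(-1))**2 = ((3*5)*6 - (1 - 1))**2 = (15*6 - 1*0)**2 = (90 + 0)**2 = 90**2 = 8100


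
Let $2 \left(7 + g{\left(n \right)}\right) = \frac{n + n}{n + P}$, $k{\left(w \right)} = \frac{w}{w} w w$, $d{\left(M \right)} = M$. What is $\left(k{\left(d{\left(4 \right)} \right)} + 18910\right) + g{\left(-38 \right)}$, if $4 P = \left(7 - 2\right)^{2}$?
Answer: $\frac{2402865}{127} \approx 18920.0$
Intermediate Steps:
$k{\left(w \right)} = w^{2}$ ($k{\left(w \right)} = 1 w w = w w = w^{2}$)
$P = \frac{25}{4}$ ($P = \frac{\left(7 - 2\right)^{2}}{4} = \frac{5^{2}}{4} = \frac{1}{4} \cdot 25 = \frac{25}{4} \approx 6.25$)
$g{\left(n \right)} = -7 + \frac{n}{\frac{25}{4} + n}$ ($g{\left(n \right)} = -7 + \frac{\left(n + n\right) \frac{1}{n + \frac{25}{4}}}{2} = -7 + \frac{2 n \frac{1}{\frac{25}{4} + n}}{2} = -7 + \frac{n}{\frac{25}{4} + n}$)
$\left(k{\left(d{\left(4 \right)} \right)} + 18910\right) + g{\left(-38 \right)} = \left(4^{2} + 18910\right) + \frac{-175 - -912}{25 + 4 \left(-38\right)} = \left(16 + 18910\right) + \frac{-175 + 912}{25 - 152} = 18926 + \frac{1}{-127} \cdot 737 = 18926 - \frac{737}{127} = \frac{2402865}{127}$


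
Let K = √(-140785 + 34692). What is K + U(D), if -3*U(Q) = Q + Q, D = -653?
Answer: 1306/3 + I*√106093 ≈ 435.33 + 325.72*I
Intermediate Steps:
U(Q) = -2*Q/3 (U(Q) = -(Q + Q)/3 = -2*Q/3)
K = I*√106093 (K = √(-106093) = I*√106093 ≈ 325.72*I)
K + U(D) = I*√106093 - ⅔*(-653) = I*√106093 + 1306/3 = 1306/3 + I*√106093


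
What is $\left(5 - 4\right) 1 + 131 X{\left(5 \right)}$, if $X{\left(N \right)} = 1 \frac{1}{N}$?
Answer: $\frac{136}{5} \approx 27.2$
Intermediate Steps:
$X{\left(N \right)} = \frac{1}{N}$
$\left(5 - 4\right) 1 + 131 X{\left(5 \right)} = \left(5 - 4\right) 1 + \frac{131}{5} = 1 \cdot 1 + 131 \cdot \frac{1}{5} = 1 + \frac{131}{5} = \frac{136}{5}$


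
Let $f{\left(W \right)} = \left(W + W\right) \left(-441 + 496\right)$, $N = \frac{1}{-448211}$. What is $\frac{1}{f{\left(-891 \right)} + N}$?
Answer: $- \frac{448211}{43929160111} \approx -1.0203 \cdot 10^{-5}$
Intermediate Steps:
$N = - \frac{1}{448211} \approx -2.2311 \cdot 10^{-6}$
$f{\left(W \right)} = 110 W$ ($f{\left(W \right)} = 2 W 55 = 110 W$)
$\frac{1}{f{\left(-891 \right)} + N} = \frac{1}{110 \left(-891\right) - \frac{1}{448211}} = \frac{1}{-98010 - \frac{1}{448211}} = \frac{1}{- \frac{43929160111}{448211}} = - \frac{448211}{43929160111}$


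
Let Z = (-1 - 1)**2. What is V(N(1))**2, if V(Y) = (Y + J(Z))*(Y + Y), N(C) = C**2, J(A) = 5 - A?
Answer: 16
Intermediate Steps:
Z = 4 (Z = (-2)**2 = 4)
V(Y) = 2*Y*(1 + Y) (V(Y) = (Y + (5 - 1*4))*(Y + Y) = (Y + (5 - 4))*(2*Y) = (Y + 1)*(2*Y) = (1 + Y)*(2*Y) = 2*Y*(1 + Y))
V(N(1))**2 = (2*1**2*(1 + 1**2))**2 = (2*1*(1 + 1))**2 = (2*1*2)**2 = 4**2 = 16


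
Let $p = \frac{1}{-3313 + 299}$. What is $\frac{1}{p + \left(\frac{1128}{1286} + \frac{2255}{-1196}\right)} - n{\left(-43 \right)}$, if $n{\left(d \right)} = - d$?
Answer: $- \frac{51423515519}{1168943961} \approx -43.991$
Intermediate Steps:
$p = - \frac{1}{3014}$ ($p = \frac{1}{-3014} = - \frac{1}{3014} \approx -0.00033179$)
$\frac{1}{p + \left(\frac{1128}{1286} + \frac{2255}{-1196}\right)} - n{\left(-43 \right)} = \frac{1}{- \frac{1}{3014} + \left(\frac{1128}{1286} + \frac{2255}{-1196}\right)} - \left(-1\right) \left(-43\right) = \frac{1}{- \frac{1}{3014} + \left(1128 \cdot \frac{1}{1286} + 2255 \left(- \frac{1}{1196}\right)\right)} - 43 = \frac{1}{- \frac{1}{3014} + \left(\frac{564}{643} - \frac{2255}{1196}\right)} - 43 = \frac{1}{- \frac{1}{3014} - \frac{775421}{769028}} - 43 = \frac{1}{- \frac{1168943961}{1158925196}} - 43 = - \frac{1158925196}{1168943961} - 43 = - \frac{51423515519}{1168943961}$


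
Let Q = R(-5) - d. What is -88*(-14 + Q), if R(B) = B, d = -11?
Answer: 704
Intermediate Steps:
Q = 6 (Q = -5 - 1*(-11) = -5 + 11 = 6)
-88*(-14 + Q) = -88*(-14 + 6) = -88*(-8) = 704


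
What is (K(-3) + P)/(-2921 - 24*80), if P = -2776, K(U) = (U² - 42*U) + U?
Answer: 2644/4841 ≈ 0.54617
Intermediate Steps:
K(U) = U² - 41*U
(K(-3) + P)/(-2921 - 24*80) = (-3*(-41 - 3) - 2776)/(-2921 - 24*80) = (-3*(-44) - 2776)/(-2921 - 1920) = (132 - 2776)/(-4841) = -2644*(-1/4841) = 2644/4841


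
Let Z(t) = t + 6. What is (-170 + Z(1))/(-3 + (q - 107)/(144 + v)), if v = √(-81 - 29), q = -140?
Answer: 15991278/462031 + 40261*I*√110/462031 ≈ 34.611 + 0.91392*I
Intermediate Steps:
v = I*√110 (v = √(-110) = I*√110 ≈ 10.488*I)
Z(t) = 6 + t
(-170 + Z(1))/(-3 + (q - 107)/(144 + v)) = (-170 + (6 + 1))/(-3 + (-140 - 107)/(144 + I*√110)) = (-170 + 7)/(-3 - 247/(144 + I*√110)) = -163/(-3 - 247/(144 + I*√110))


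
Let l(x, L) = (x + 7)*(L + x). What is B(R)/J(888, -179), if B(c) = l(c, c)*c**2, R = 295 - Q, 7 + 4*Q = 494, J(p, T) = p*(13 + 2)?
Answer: 26661983733/189440 ≈ 1.4074e+5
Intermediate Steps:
J(p, T) = 15*p (J(p, T) = p*15 = 15*p)
Q = 487/4 (Q = -7/4 + (1/4)*494 = -7/4 + 247/2 = 487/4 ≈ 121.75)
R = 693/4 (R = 295 - 1*487/4 = 295 - 487/4 = 693/4 ≈ 173.25)
l(x, L) = (7 + x)*(L + x)
B(c) = c**2*(2*c**2 + 14*c) (B(c) = (c**2 + 7*c + 7*c + c*c)*c**2 = (c**2 + 7*c + 7*c + c**2)*c**2 = (2*c**2 + 14*c)*c**2 = c**2*(2*c**2 + 14*c))
B(R)/J(888, -179) = (2*(693/4)**3*(7 + 693/4))/((15*888)) = (2*(332812557/64)*(721/4))/13320 = (239957853597/128)*(1/13320) = 26661983733/189440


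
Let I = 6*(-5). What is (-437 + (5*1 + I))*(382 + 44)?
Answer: -196812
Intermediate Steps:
I = -30
(-437 + (5*1 + I))*(382 + 44) = (-437 + (5*1 - 30))*(382 + 44) = (-437 + (5 - 30))*426 = (-437 - 25)*426 = -462*426 = -196812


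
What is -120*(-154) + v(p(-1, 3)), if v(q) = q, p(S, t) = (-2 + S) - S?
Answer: 18478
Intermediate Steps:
p(S, t) = -2
-120*(-154) + v(p(-1, 3)) = -120*(-154) - 2 = 18480 - 2 = 18478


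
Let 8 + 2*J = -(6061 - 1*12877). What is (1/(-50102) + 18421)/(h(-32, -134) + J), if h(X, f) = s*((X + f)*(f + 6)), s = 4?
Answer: 83902631/402619672 ≈ 0.20839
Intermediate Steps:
h(X, f) = 4*(6 + f)*(X + f) (h(X, f) = 4*((X + f)*(f + 6)) = 4*((X + f)*(6 + f)) = 4*((6 + f)*(X + f)) = 4*(6 + f)*(X + f))
J = 3404 (J = -4 + (-(6061 - 1*12877))/2 = -4 + (-(6061 - 12877))/2 = -4 + (-1*(-6816))/2 = -4 + (1/2)*6816 = -4 + 3408 = 3404)
(1/(-50102) + 18421)/(h(-32, -134) + J) = (1/(-50102) + 18421)/((4*(-134)**2 + 24*(-32) + 24*(-134) + 4*(-32)*(-134)) + 3404) = (-1/50102 + 18421)/((4*17956 - 768 - 3216 + 17152) + 3404) = 922928941/(50102*((71824 - 768 - 3216 + 17152) + 3404)) = 922928941/(50102*(84992 + 3404)) = (922928941/50102)/88396 = (922928941/50102)*(1/88396) = 83902631/402619672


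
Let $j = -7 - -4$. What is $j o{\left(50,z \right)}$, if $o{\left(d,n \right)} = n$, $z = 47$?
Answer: $-141$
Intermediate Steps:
$j = -3$ ($j = -7 + 4 = -3$)
$j o{\left(50,z \right)} = \left(-3\right) 47 = -141$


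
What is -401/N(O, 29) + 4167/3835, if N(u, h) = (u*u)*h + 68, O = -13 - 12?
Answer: 74272396/69770155 ≈ 1.0645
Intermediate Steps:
O = -25
N(u, h) = 68 + h*u**2 (N(u, h) = u**2*h + 68 = h*u**2 + 68 = 68 + h*u**2)
-401/N(O, 29) + 4167/3835 = -401/(68 + 29*(-25)**2) + 4167/3835 = -401/(68 + 29*625) + 4167*(1/3835) = -401/(68 + 18125) + 4167/3835 = -401/18193 + 4167/3835 = 74272396/69770155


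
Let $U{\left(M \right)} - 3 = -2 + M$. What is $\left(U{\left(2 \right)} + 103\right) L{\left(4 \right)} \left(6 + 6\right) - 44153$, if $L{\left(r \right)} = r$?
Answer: $-39065$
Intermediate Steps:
$U{\left(M \right)} = 1 + M$ ($U{\left(M \right)} = 3 + \left(-2 + M\right) = 1 + M$)
$\left(U{\left(2 \right)} + 103\right) L{\left(4 \right)} \left(6 + 6\right) - 44153 = \left(\left(1 + 2\right) + 103\right) 4 \left(6 + 6\right) - 44153 = \left(3 + 103\right) 4 \cdot 12 - 44153 = 106 \cdot 48 - 44153 = 5088 - 44153 = -39065$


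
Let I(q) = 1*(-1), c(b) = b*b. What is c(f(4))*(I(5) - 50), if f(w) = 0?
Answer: 0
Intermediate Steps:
c(b) = b**2
I(q) = -1
c(f(4))*(I(5) - 50) = 0**2*(-1 - 50) = 0*(-51) = 0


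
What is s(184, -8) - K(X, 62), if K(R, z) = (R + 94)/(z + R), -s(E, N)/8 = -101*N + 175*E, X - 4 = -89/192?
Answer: -3322736039/12583 ≈ -2.6407e+5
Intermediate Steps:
X = 679/192 (X = 4 - 89/192 = 679/192 ≈ 3.5365)
s(E, N) = -1400*E + 808*N (s(E, N) = -8*(-101*N + 175*E) = -1400*E + 808*N)
K(R, z) = (94 + R)/(R + z)
s(184, -8) - K(X, 62) = (-1400*184 + 808*(-8)) - (94 + 679/192)/(679/192 + 62) = (-257600 - 6464) - 18727/(12583/192*192) = -264064 - 192*18727/(12583*192) = -264064 - 1*18727/12583 = -264064 - 18727/12583 = -3322736039/12583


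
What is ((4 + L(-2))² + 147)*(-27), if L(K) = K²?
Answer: -5697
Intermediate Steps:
((4 + L(-2))² + 147)*(-27) = ((4 + (-2)²)² + 147)*(-27) = ((4 + 4)² + 147)*(-27) = (8² + 147)*(-27) = (64 + 147)*(-27) = 211*(-27) = -5697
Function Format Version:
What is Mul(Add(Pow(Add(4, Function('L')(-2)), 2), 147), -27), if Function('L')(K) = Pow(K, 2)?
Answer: -5697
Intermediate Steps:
Mul(Add(Pow(Add(4, Function('L')(-2)), 2), 147), -27) = Mul(Add(Pow(Add(4, Pow(-2, 2)), 2), 147), -27) = Mul(Add(Pow(Add(4, 4), 2), 147), -27) = Mul(Add(Pow(8, 2), 147), -27) = Mul(Add(64, 147), -27) = Mul(211, -27) = -5697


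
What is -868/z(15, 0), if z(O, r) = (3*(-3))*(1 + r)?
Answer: 868/9 ≈ 96.444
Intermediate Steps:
z(O, r) = -9 - 9*r (z(O, r) = -9*(1 + r) = -9 - 9*r)
-868/z(15, 0) = -868/(-9 - 9*0) = -868/(-9 + 0) = -868/(-9) = -868*(-⅑) = 868/9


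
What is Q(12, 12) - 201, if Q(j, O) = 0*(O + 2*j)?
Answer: -201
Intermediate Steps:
Q(j, O) = 0
Q(12, 12) - 201 = 0 - 201 = -201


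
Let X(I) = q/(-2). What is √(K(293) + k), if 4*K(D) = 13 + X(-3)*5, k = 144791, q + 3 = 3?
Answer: 3*√64353/2 ≈ 380.52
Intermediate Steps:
q = 0 (q = -3 + 3 = 0)
X(I) = 0 (X(I) = 0/(-2) = 0*(-½) = 0)
K(D) = 13/4 (K(D) = (13 + 0*5)/4 = (13 + 0)/4 = (¼)*13 = 13/4)
√(K(293) + k) = √(13/4 + 144791) = √(579177/4) = 3*√64353/2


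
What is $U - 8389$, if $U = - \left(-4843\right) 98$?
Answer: $466225$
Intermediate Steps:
$U = 474614$ ($U = \left(-1\right) \left(-474614\right) = 474614$)
$U - 8389 = 474614 - 8389 = 466225$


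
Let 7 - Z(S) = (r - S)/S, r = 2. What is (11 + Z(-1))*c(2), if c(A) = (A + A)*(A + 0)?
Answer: 168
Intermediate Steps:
c(A) = 2*A² (c(A) = (2*A)*A = 2*A²)
Z(S) = 7 - (2 - S)/S
(11 + Z(-1))*c(2) = (11 + (8 - 2/(-1)))*(2*2²) = (11 + (8 - 2*(-1)))*(2*4) = (11 + (8 + 2))*8 = (11 + 10)*8 = 21*8 = 168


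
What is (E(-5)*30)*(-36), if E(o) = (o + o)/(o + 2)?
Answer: -3600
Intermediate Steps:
E(o) = 2*o/(2 + o) (E(o) = (2*o)/(2 + o) = 2*o/(2 + o))
(E(-5)*30)*(-36) = ((2*(-5)/(2 - 5))*30)*(-36) = ((2*(-5)/(-3))*30)*(-36) = ((2*(-5)*(-⅓))*30)*(-36) = ((10/3)*30)*(-36) = 100*(-36) = -3600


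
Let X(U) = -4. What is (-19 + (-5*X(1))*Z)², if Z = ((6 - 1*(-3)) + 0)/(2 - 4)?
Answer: 11881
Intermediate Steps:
Z = -9/2 (Z = ((6 + 3) + 0)/(-2) = (9 + 0)*(-½) = 9*(-½) = -9/2 ≈ -4.5000)
(-19 + (-5*X(1))*Z)² = (-19 - 5*(-4)*(-9/2))² = (-19 + 20*(-9/2))² = (-19 - 90)² = (-109)² = 11881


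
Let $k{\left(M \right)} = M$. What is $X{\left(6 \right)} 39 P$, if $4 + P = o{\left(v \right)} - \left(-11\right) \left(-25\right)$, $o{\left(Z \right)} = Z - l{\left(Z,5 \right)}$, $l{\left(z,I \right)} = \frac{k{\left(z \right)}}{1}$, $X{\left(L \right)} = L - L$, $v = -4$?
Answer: $0$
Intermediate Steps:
$X{\left(L \right)} = 0$
$l{\left(z,I \right)} = z$ ($l{\left(z,I \right)} = \frac{z}{1} = z 1 = z$)
$o{\left(Z \right)} = 0$ ($o{\left(Z \right)} = Z - Z = 0$)
$P = -279$ ($P = -4 + \left(0 - \left(-11\right) \left(-25\right)\right) = -4 + \left(0 - 275\right) = -4 - 275 = -279$)
$X{\left(6 \right)} 39 P = 0 \cdot 39 \left(-279\right) = 0 \left(-279\right) = 0$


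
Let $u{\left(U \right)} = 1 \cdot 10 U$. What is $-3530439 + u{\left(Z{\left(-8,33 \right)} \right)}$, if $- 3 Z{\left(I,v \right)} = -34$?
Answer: $- \frac{10590977}{3} \approx -3.5303 \cdot 10^{6}$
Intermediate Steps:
$Z{\left(I,v \right)} = \frac{34}{3}$ ($Z{\left(I,v \right)} = \left(- \frac{1}{3}\right) \left(-34\right) = \frac{34}{3}$)
$u{\left(U \right)} = 10 U$
$-3530439 + u{\left(Z{\left(-8,33 \right)} \right)} = -3530439 + 10 \cdot \frac{34}{3} = -3530439 + \frac{340}{3} = - \frac{10590977}{3}$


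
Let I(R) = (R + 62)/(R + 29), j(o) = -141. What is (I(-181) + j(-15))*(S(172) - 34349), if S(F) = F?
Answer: 728414401/152 ≈ 4.7922e+6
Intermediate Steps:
I(R) = (62 + R)/(29 + R)
(I(-181) + j(-15))*(S(172) - 34349) = ((62 - 181)/(29 - 181) - 141)*(172 - 34349) = (-119/(-152) - 141)*(-34177) = (-1/152*(-119) - 141)*(-34177) = (119/152 - 141)*(-34177) = -21313/152*(-34177) = 728414401/152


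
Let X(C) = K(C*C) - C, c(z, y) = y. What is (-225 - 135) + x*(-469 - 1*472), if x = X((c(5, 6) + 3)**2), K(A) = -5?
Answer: 80566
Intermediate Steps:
X(C) = -5 - C
x = -86 (x = -5 - (6 + 3)**2 = -5 - 1*9**2 = -5 - 1*81 = -5 - 81 = -86)
(-225 - 135) + x*(-469 - 1*472) = (-225 - 135) - 86*(-469 - 1*472) = -360 - 86*(-469 - 472) = -360 - 86*(-941) = -360 + 80926 = 80566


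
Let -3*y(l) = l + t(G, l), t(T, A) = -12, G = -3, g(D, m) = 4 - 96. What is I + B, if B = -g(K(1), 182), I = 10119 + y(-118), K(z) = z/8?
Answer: 30763/3 ≈ 10254.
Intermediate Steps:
K(z) = z/8 (K(z) = z*(1/8) = z/8)
g(D, m) = -92
y(l) = 4 - l/3 (y(l) = -(l - 12)/3 = -(-12 + l)/3 = 4 - l/3)
I = 30487/3 (I = 10119 + (4 - 1/3*(-118)) = 10119 + (4 + 118/3) = 10119 + 130/3 = 30487/3 ≈ 10162.)
B = 92 (B = -1*(-92) = 92)
I + B = 30487/3 + 92 = 30763/3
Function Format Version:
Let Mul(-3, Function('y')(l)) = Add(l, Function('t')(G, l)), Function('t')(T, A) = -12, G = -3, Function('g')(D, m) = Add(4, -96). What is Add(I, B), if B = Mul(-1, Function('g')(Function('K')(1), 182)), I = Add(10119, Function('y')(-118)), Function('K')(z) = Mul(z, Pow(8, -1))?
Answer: Rational(30763, 3) ≈ 10254.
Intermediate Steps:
Function('K')(z) = Mul(Rational(1, 8), z) (Function('K')(z) = Mul(z, Rational(1, 8)) = Mul(Rational(1, 8), z))
Function('g')(D, m) = -92
Function('y')(l) = Add(4, Mul(Rational(-1, 3), l)) (Function('y')(l) = Mul(Rational(-1, 3), Add(l, -12)) = Mul(Rational(-1, 3), Add(-12, l)) = Add(4, Mul(Rational(-1, 3), l)))
I = Rational(30487, 3) (I = Add(10119, Add(4, Mul(Rational(-1, 3), -118))) = Add(10119, Add(4, Rational(118, 3))) = Add(10119, Rational(130, 3)) = Rational(30487, 3) ≈ 10162.)
B = 92 (B = Mul(-1, -92) = 92)
Add(I, B) = Add(Rational(30487, 3), 92) = Rational(30763, 3)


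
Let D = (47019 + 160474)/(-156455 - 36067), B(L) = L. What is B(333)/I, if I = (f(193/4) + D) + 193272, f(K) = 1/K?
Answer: 1124836038/652847212441 ≈ 0.0017230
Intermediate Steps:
D = -18863/17502 (D = 207493/(-192522) = 207493*(-1/192522) = -18863/17502 ≈ -1.0778)
I = 652847212441/3377886 (I = (1/(193/4) - 18863/17502) + 193272 = (4/193 - 18863/17502) + 193272 = -3570551/3377886 + 193272 = 652847212441/3377886 ≈ 1.9327e+5)
B(333)/I = 333/(652847212441/3377886) = 333*(3377886/652847212441) = 1124836038/652847212441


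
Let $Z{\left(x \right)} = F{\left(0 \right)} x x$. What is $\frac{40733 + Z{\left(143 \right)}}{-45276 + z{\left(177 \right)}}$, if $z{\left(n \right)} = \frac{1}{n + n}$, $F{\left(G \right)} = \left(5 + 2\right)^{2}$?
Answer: $- \frac{369127836}{16027703} \approx -23.031$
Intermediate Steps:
$F{\left(G \right)} = 49$ ($F{\left(G \right)} = 7^{2} = 49$)
$z{\left(n \right)} = \frac{1}{2 n}$
$Z{\left(x \right)} = 49 x^{2}$ ($Z{\left(x \right)} = 49 x x = 49 x^{2}$)
$\frac{40733 + Z{\left(143 \right)}}{-45276 + z{\left(177 \right)}} = \frac{40733 + 49 \cdot 143^{2}}{-45276 + \frac{1}{2 \cdot 177}} = \frac{40733 + 49 \cdot 20449}{-45276 + \frac{1}{2} \cdot \frac{1}{177}} = \frac{40733 + 1002001}{-45276 + \frac{1}{354}} = \frac{1042734}{- \frac{16027703}{354}} = 1042734 \left(- \frac{354}{16027703}\right) = - \frac{369127836}{16027703}$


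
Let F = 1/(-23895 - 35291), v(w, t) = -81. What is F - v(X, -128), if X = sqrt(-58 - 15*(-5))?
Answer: 4794065/59186 ≈ 81.000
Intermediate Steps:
X = sqrt(17) (X = sqrt(-58 + 75) = sqrt(17) ≈ 4.1231)
F = -1/59186 (F = 1/(-59186) = -1/59186 ≈ -1.6896e-5)
F - v(X, -128) = -1/59186 - 1*(-81) = -1/59186 + 81 = 4794065/59186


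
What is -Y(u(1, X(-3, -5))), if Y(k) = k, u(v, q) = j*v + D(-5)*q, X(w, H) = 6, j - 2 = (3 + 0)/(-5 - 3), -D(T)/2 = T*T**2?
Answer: -12013/8 ≈ -1501.6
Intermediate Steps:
D(T) = -2*T**3 (D(T) = -2*T*T**2 = -2*T**3)
j = 13/8 (j = 2 + (3 + 0)/(-5 - 3) = 2 + 3/(-8) = 2 + 3*(-1/8) = 2 - 3/8 = 13/8 ≈ 1.6250)
u(v, q) = 250*q + 13*v/8 (u(v, q) = 13*v/8 + (-2*(-5)**3)*q = 13*v/8 + (-2*(-125))*q = 13*v/8 + 250*q = 250*q + 13*v/8)
-Y(u(1, X(-3, -5))) = -(250*6 + (13/8)*1) = -(1500 + 13/8) = -1*12013/8 = -12013/8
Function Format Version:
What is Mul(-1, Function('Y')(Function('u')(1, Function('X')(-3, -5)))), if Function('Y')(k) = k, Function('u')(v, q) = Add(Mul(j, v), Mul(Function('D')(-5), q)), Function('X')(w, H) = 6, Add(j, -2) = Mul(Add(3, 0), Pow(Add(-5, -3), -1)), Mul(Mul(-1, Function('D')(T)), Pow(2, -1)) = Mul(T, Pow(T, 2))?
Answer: Rational(-12013, 8) ≈ -1501.6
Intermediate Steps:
Function('D')(T) = Mul(-2, Pow(T, 3)) (Function('D')(T) = Mul(-2, Mul(T, Pow(T, 2))) = Mul(-2, Pow(T, 3)))
j = Rational(13, 8) (j = Add(2, Mul(Add(3, 0), Pow(Add(-5, -3), -1))) = Add(2, Mul(3, Pow(-8, -1))) = Add(2, Mul(3, Rational(-1, 8))) = Add(2, Rational(-3, 8)) = Rational(13, 8) ≈ 1.6250)
Function('u')(v, q) = Add(Mul(250, q), Mul(Rational(13, 8), v)) (Function('u')(v, q) = Add(Mul(Rational(13, 8), v), Mul(Mul(-2, Pow(-5, 3)), q)) = Add(Mul(Rational(13, 8), v), Mul(Mul(-2, -125), q)) = Add(Mul(Rational(13, 8), v), Mul(250, q)) = Add(Mul(250, q), Mul(Rational(13, 8), v)))
Mul(-1, Function('Y')(Function('u')(1, Function('X')(-3, -5)))) = Mul(-1, Add(Mul(250, 6), Mul(Rational(13, 8), 1))) = Mul(-1, Add(1500, Rational(13, 8))) = Mul(-1, Rational(12013, 8)) = Rational(-12013, 8)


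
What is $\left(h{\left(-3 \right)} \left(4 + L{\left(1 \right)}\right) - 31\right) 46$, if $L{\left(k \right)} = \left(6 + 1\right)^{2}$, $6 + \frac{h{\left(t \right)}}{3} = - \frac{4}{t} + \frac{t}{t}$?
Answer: $-28244$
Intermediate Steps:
$h{\left(t \right)} = -15 - \frac{12}{t}$ ($h{\left(t \right)} = -18 + 3 \left(- \frac{4}{t} + \frac{t}{t}\right) = -18 + 3 \left(- \frac{4}{t} + 1\right) = -18 + 3 \left(1 - \frac{4}{t}\right) = -18 + \left(3 - \frac{12}{t}\right) = -15 - \frac{12}{t}$)
$L{\left(k \right)} = 49$ ($L{\left(k \right)} = 7^{2} = 49$)
$\left(h{\left(-3 \right)} \left(4 + L{\left(1 \right)}\right) - 31\right) 46 = \left(\left(-15 - \frac{12}{-3}\right) \left(4 + 49\right) - 31\right) 46 = \left(\left(-15 - -4\right) 53 - 31\right) 46 = \left(\left(-15 + 4\right) 53 - 31\right) 46 = \left(\left(-11\right) 53 - 31\right) 46 = \left(-583 - 31\right) 46 = \left(-614\right) 46 = -28244$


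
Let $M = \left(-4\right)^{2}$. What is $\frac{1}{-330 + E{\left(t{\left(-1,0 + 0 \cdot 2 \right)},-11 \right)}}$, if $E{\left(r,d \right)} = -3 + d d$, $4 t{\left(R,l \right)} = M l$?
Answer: $- \frac{1}{212} \approx -0.004717$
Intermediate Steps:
$M = 16$
$t{\left(R,l \right)} = 4 l$ ($t{\left(R,l \right)} = \frac{16 l}{4} = 4 l$)
$E{\left(r,d \right)} = -3 + d^{2}$
$\frac{1}{-330 + E{\left(t{\left(-1,0 + 0 \cdot 2 \right)},-11 \right)}} = \frac{1}{-330 - \left(3 - \left(-11\right)^{2}\right)} = \frac{1}{-330 + \left(-3 + 121\right)} = \frac{1}{-330 + 118} = \frac{1}{-212} = - \frac{1}{212}$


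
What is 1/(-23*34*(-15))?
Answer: 1/11730 ≈ 8.5252e-5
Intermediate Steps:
1/(-23*34*(-15)) = 1/(-782*(-15)) = 1/11730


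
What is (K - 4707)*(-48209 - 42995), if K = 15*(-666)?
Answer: 1340425188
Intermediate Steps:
K = -9990
(K - 4707)*(-48209 - 42995) = (-9990 - 4707)*(-48209 - 42995) = -14697*(-91204) = 1340425188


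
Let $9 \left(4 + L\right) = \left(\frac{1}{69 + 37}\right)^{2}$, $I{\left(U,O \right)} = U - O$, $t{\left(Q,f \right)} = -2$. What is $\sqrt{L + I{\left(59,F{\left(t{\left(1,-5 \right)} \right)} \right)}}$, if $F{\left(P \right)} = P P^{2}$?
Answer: $\frac{\sqrt{6370813}}{318} \approx 7.9373$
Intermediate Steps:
$F{\left(P \right)} = P^{3}$
$L = - \frac{404495}{101124}$ ($L = -4 + \frac{\left(\frac{1}{69 + 37}\right)^{2}}{9} = -4 + \frac{\left(\frac{1}{106}\right)^{2}}{9} = -4 + \frac{1}{9 \cdot 11236} = -4 + \frac{1}{9} \cdot \frac{1}{11236} = -4 + \frac{1}{101124} = - \frac{404495}{101124} \approx -4.0$)
$\sqrt{L + I{\left(59,F{\left(t{\left(1,-5 \right)} \right)} \right)}} = \sqrt{- \frac{404495}{101124} + \left(59 - \left(-2\right)^{3}\right)} = \sqrt{- \frac{404495}{101124} + \left(59 - -8\right)} = \sqrt{- \frac{404495}{101124} + \left(59 + 8\right)} = \sqrt{- \frac{404495}{101124} + 67} = \sqrt{\frac{6370813}{101124}} = \frac{\sqrt{6370813}}{318}$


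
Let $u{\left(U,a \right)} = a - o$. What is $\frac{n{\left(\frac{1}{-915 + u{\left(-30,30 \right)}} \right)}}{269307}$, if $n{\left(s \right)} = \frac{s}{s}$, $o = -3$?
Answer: $\frac{1}{269307} \approx 3.7132 \cdot 10^{-6}$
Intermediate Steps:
$u{\left(U,a \right)} = 3 + a$ ($u{\left(U,a \right)} = a - -3 = a + 3 = 3 + a$)
$n{\left(s \right)} = 1$
$\frac{n{\left(\frac{1}{-915 + u{\left(-30,30 \right)}} \right)}}{269307} = 1 \cdot \frac{1}{269307} = \frac{1}{269307}$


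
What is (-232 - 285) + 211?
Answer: -306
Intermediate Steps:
(-232 - 285) + 211 = -517 + 211 = -306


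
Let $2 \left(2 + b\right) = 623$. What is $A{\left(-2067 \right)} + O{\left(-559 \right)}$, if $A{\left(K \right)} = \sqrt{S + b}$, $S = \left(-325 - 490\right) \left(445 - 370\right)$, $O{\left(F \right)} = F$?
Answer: $-559 + \frac{i \sqrt{243262}}{2} \approx -559.0 + 246.61 i$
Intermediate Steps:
$b = \frac{619}{2}$ ($b = -2 + \frac{1}{2} \cdot 623 = -2 + \frac{623}{2} = \frac{619}{2} \approx 309.5$)
$S = -61125$ ($S = \left(-815\right) 75 = -61125$)
$A{\left(K \right)} = \frac{i \sqrt{243262}}{2}$ ($A{\left(K \right)} = \sqrt{-61125 + \frac{619}{2}} = \sqrt{- \frac{121631}{2}} = \frac{i \sqrt{243262}}{2}$)
$A{\left(-2067 \right)} + O{\left(-559 \right)} = \frac{i \sqrt{243262}}{2} - 559 = -559 + \frac{i \sqrt{243262}}{2}$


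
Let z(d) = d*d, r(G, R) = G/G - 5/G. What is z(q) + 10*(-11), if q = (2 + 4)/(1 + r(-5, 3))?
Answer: -106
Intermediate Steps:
r(G, R) = 1 - 5/G
q = 2 (q = (2 + 4)/(1 + (-5 - 5)/(-5)) = 6/(1 - ⅕*(-10)) = 6/(1 + 2) = 6/3 = 6*(⅓) = 2)
z(d) = d²
z(q) + 10*(-11) = 2² + 10*(-11) = 4 - 110 = -106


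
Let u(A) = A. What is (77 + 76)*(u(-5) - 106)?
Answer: -16983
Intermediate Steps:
(77 + 76)*(u(-5) - 106) = (77 + 76)*(-5 - 106) = 153*(-111) = -16983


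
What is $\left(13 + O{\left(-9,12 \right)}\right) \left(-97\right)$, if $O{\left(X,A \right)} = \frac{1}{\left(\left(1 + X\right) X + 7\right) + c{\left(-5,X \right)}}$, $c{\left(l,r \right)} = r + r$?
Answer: $- \frac{77018}{61} \approx -1262.6$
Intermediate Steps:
$c{\left(l,r \right)} = 2 r$
$O{\left(X,A \right)} = \frac{1}{7 + 2 X + X \left(1 + X\right)}$ ($O{\left(X,A \right)} = \frac{1}{\left(\left(1 + X\right) X + 7\right) + 2 X} = \frac{1}{\left(X \left(1 + X\right) + 7\right) + 2 X} = \frac{1}{\left(7 + X \left(1 + X\right)\right) + 2 X} = \frac{1}{7 + 2 X + X \left(1 + X\right)}$)
$\left(13 + O{\left(-9,12 \right)}\right) \left(-97\right) = \left(13 + \frac{1}{7 + \left(-9\right)^{2} + 3 \left(-9\right)}\right) \left(-97\right) = \left(13 + \frac{1}{7 + 81 - 27}\right) \left(-97\right) = \left(13 + \frac{1}{61}\right) \left(-97\right) = \frac{794}{61} \left(-97\right) = - \frac{77018}{61}$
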